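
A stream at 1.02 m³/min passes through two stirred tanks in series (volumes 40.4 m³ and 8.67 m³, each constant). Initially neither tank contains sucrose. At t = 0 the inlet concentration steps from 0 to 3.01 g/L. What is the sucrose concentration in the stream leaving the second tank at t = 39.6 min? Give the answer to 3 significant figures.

1.61 g/L

Species balance on tank i: dCᵢ/dt = (Cᵢ₋₁ − Cᵢ)/τᵢ with τᵢ = Vᵢ/Q.
τ₁ = 40.4/1.02 = 39.608 min; τ₂ = 8.67/1.02 = 8.5000 min.
Tank 1: C₁ = C_in(1 − e^(−t/τ₁)). Tank 2 (τ₁ ≠ τ₂): C₂ = C_in[1 − (τ₁ e^(−t/τ₁) − τ₂ e^(−t/τ₂))/(τ₁ − τ₂)].
At t = 39.6: e^(−t/τ₁) = 0.36795, e^(−t/τ₂) = 0.0094776.
C₂ = 3.01·[1 − (39.608·0.36795 − 8.5000·0.0094776)/(31.108)] = 3.01·0.53410 = 1.6076 g/L.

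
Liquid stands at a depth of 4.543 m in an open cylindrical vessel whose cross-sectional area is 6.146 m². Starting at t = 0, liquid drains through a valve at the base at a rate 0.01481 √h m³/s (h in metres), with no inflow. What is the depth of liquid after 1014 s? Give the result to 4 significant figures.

0.8276 m

Unsteady balance on liquid volume: A dh/dt = −0.01481 √h.
∫ h^(−1/2) dh = −(0.01481/A) ∫ dt, giving 2√h = 2√h₀ − (0.01481/A) t.
√h = √4.543 − 0.01481·1014/(2·6.146) = 2.13143 − 1.22172 = 0.909715.
h = 0.909715² = 0.827581 m.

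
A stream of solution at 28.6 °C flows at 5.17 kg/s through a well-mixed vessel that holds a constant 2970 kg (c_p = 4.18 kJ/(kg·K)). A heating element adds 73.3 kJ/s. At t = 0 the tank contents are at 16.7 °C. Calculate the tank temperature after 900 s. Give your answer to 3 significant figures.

M c_p dT/dt = ṁ c_p (T_in − T) + Q̇.
Rearrange: dT/dt = (T_ss − T)/τ with τ = M/ṁ = 574.47 s and T_ss = T_in + Q̇/(ṁ c_p) = 31.992 °C.
T approaches T_ss exponentially: T(t) = T_ss + (T₀ − T_ss) e^(−t/τ).
T(900) = 31.992 + (-15.292)·e^(−900/574.47) = 31.992 + (-15.292)·0.20874 = 28.800 °C.

28.8 °C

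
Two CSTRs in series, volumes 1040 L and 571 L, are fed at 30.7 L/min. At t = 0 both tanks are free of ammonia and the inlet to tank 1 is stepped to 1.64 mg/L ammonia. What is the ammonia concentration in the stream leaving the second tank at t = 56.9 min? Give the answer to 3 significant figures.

1.06 mg/L

Time constants: τᵢ = Vᵢ/Q for each well-mixed tank.
τ₁ = 1040/30.7 = 33.876 min; τ₂ = 571/30.7 = 18.599 min.
Solving the cascade with C₁(0)=C₂(0)=0 gives C₂(t) = C_in[1 − (τ₁ e^(−t/τ₁) − τ₂ e^(−t/τ₂))/(τ₁ − τ₂)].
At t = 56.9: e^(−t/τ₁) = 0.18644, e^(−t/τ₂) = 0.046923.
C₂ = 1.64·[1 − (33.876·0.18644 − 18.599·0.046923)/(15.277)] = 1.64·0.64370 = 1.0557 mg/L.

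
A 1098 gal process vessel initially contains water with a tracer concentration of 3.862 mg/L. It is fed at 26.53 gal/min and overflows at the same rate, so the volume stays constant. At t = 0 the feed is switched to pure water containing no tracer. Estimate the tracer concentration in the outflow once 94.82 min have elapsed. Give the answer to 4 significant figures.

0.3907 mg/L

Mass balance on the solute (V constant): V dC/dt = Q(C_in − C).
Time constant τ = V/Q = 1098/26.53 = 41.3871 min.
This is linear first-order; C(t) = C_in + (C₀ − C_in) e^(−t/τ).
C(94.82) = 0 + (3.862 − 0)·e^(−94.82/41.3871) = 0 + (3.86200)·0.101160 = 0.390680 mg/L.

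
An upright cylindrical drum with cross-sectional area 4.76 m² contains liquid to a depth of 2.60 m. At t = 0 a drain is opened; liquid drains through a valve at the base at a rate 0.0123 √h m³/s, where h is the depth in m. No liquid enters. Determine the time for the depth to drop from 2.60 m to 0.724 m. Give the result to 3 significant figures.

Mass balance (ρ constant): A dh/dt = −0.0123 √h.
This is separable: 2 d(√h)/dt = −0.0123/A, so √h = √h₀ − (0.0123/(2A)) t.
t = 2A(√h₀ − √h)/0.0123 = 2·4.76·(√2.60 − √0.724)/0.0123
  = 9.5200 × (1.6125 − 0.85088) / 0.0123 = 589.44 s.

589 s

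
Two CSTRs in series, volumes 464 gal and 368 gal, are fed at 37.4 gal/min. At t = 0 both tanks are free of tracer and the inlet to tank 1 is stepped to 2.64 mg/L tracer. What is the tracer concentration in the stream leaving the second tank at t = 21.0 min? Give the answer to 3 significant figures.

Each tank obeys Vᵢ dCᵢ/dt = Q(Cᵢ₋₁ − Cᵢ), so τᵢ = Vᵢ/Q.
τ₁ = 464/37.4 = 12.406 min; τ₂ = 368/37.4 = 9.8396 min.
Solving the cascade with C₁(0)=C₂(0)=0 gives C₂(t) = C_in[1 − (τ₁ e^(−t/τ₁) − τ₂ e^(−t/τ₂))/(τ₁ − τ₂)].
At t = 21.0: e^(−t/τ₁) = 0.18403, e^(−t/τ₂) = 0.11833.
C₂ = 2.64·[1 − (12.406·0.18403 − 9.8396·0.11833)/(2.5668)] = 2.64·0.56415 = 1.4894 mg/L.

1.49 mg/L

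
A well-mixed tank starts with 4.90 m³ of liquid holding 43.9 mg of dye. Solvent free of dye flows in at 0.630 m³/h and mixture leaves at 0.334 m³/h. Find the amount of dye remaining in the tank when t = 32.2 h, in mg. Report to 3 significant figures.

Let m(t) be the amount of dye. Volume: V(t) = V₀ + (Q_in − Q_out) t = 4.90 + 0.29600 t; V(32.2) = 14.431 m³.
Species balance (pure solvent in): dm/dt = −Q_out · m/V(t).
Separate: dm/m = −Q_out dt/V(t) ⇒ ln(m/m₀) = −(Q_out/(Q_in−Q_out)) ln(V/V₀).
m = m₀ (V₀/V)^(Q_out/(Q_in−Q_out)) = 43.9 × (4.90/14.431)^(1.1284) = 12.976 mg.

13.0 mg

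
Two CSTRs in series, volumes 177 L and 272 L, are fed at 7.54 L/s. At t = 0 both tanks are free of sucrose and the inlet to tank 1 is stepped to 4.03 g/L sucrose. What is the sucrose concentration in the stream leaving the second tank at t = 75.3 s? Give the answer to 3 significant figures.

2.90 g/L

Each tank obeys Vᵢ dCᵢ/dt = Q(Cᵢ₋₁ − Cᵢ), so τᵢ = Vᵢ/Q.
τ₁ = 177/7.54 = 23.475 s; τ₂ = 272/7.54 = 36.074 s.
Tank 1: C₁ = C_in(1 − e^(−t/τ₁)). Tank 2 (τ₁ ≠ τ₂): C₂ = C_in[1 − (τ₁ e^(−t/τ₁) − τ₂ e^(−t/τ₂))/(τ₁ − τ₂)].
At t = 75.3: e^(−t/τ₁) = 0.040450, e^(−t/τ₂) = 0.12401.
C₂ = 4.03·[1 − (23.475·0.040450 − 36.074·0.12401)/(-12.599)] = 4.03·0.72029 = 2.9028 g/L.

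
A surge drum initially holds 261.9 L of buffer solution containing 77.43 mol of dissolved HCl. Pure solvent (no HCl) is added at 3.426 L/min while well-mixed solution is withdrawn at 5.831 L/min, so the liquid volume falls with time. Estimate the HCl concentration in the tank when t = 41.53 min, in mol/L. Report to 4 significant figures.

0.1492 mol/L

Total volume: dV/dt = Q_in − Q_out = -2.40500 L/min, so V(t) = 261.9 − 2.40500 t and V(41.53) = 162.020 L.
No HCl enters, so dm/dt = −Q_out · (m/V).
Separate: dm/m = −Q_out dt/V(t) ⇒ ln(m/m₀) = −(Q_out/(Q_in−Q_out)) ln(V/V₀).
m = m₀ (V₀/V)^(Q_out/(Q_in−Q_out)) = 77.43 × (261.9/162.020)^(-2.42453) = 24.1677 mol.
C = m/V = 24.1677/162.020 = 0.149164 mol/L.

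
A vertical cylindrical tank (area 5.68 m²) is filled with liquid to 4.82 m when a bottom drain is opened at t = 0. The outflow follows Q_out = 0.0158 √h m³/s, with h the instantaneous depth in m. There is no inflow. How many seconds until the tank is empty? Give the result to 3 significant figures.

With no inflow, A dh/dt = −0.0158 √h.
This is separable: 2 d(√h)/dt = −0.0158/A, so √h = √h₀ − (0.0158/(2A)) t.
Set h = 0: 2√h₀ = (0.0158/A) t_empty ⇒ t_empty = 2A√h₀/0.0158.
t_empty = 2·5.68·√4.82/0.0158 = 11.360·2.1954/0.0158 = 1578.5 s.

1580 s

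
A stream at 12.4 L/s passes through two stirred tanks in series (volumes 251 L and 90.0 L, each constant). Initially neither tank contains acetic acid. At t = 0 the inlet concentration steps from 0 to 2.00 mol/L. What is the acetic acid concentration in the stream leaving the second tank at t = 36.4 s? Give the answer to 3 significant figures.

1.49 mol/L

Time constants: τᵢ = Vᵢ/Q for each well-mixed tank.
τ₁ = 251/12.4 = 20.242 s; τ₂ = 90.0/12.4 = 7.2581 s.
Tank 1: C₁ = C_in(1 − e^(−t/τ₁)). Tank 2 (τ₁ ≠ τ₂): C₂ = C_in[1 − (τ₁ e^(−t/τ₁) − τ₂ e^(−t/τ₂))/(τ₁ − τ₂)].
At t = 36.4: e^(−t/τ₁) = 0.16559, e^(−t/τ₂) = 0.0066369.
C₂ = 2.00·[1 − (20.242·0.16559 − 7.2581·0.0066369)/(12.984)] = 2.00·0.74556 = 1.4911 mol/L.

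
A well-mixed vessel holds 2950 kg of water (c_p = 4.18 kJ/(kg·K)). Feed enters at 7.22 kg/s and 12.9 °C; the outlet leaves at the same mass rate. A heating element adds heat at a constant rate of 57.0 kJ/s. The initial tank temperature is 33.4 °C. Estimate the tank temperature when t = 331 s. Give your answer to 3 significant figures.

23.1 °C

First-law balance (no shaft work): M c_p dT/dt = ṁ c_p (T_in − T) + 57.0.
Rearrange: dT/dt = (T_ss − T)/τ with τ = M/ṁ = 408.59 s and T_ss = T_in + Q̇/(ṁ c_p) = 14.789 °C.
Integrating: T(t) = T_ss + (T₀ − T_ss) e^(−t/τ).
T(331) = 14.789 + (18.611)·e^(−331/408.59) = 14.789 + (18.611)·0.44481 = 23.067 °C.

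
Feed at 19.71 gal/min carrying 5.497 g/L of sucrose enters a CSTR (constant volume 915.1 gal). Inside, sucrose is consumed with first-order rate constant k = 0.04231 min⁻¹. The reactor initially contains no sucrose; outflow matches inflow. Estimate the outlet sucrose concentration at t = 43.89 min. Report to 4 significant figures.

Species balance: V dC/dt = Q C_in − Q C − k V C.
dC/dt = (Q/V) C_in − (Q/V + k) C; effective rate a = Q/V + k = 0.0215386 + 0.04231 = 0.0638486 min⁻¹.
C_ss = Q C_in/(Q + kV) = 1.85435 g/L; C(t) = C_ss + (C₀ − C_ss) e^(−a t).
C(43.89) = 1.85435 + (-1.85435)·e^(−0.0638486·43.89) = 1.85435 + (-1.85435)·0.0606694 = 1.74185 g/L.

1.742 g/L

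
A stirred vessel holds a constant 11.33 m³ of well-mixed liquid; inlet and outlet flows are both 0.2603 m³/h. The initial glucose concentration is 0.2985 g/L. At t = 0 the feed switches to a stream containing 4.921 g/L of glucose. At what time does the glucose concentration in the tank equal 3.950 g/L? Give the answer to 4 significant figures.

Unsteady species balance (constant V, well mixed): V dC/dt = Q(C_in − C), so τ = V/Q = 43.5267 h.
C(t) = C_in + (C₀ − C_in) e^(−t/τ). Set C = 3.950 and solve for t:
e^(−t/τ) = (C − C_in)/(C₀ − C_in) = (3.950 − 4.921)/(0.2985 − 4.921) = 0.210059
t = −τ ln(…) = 43.5267 × 1.56036 = 67.9175 h.

67.92 h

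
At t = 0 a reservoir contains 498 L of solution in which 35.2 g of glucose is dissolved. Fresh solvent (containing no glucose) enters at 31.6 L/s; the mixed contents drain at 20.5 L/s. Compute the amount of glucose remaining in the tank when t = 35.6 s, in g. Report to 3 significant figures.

12.0 g

Let m(t) be the amount of glucose. Volume: V(t) = V₀ + (Q_in − Q_out) t = 498 + 11.100 t; V(35.6) = 893.16 L.
Species balance (pure solvent in): dm/dt = −Q_out · m/V(t).
Separate: dm/m = −Q_out dt/V(t) ⇒ ln(m/m₀) = −(Q_out/(Q_in−Q_out)) ln(V/V₀).
m = m₀ (V₀/V)^(Q_out/(Q_in−Q_out)) = 35.2 × (498/893.16)^(1.8468) = 11.967 g.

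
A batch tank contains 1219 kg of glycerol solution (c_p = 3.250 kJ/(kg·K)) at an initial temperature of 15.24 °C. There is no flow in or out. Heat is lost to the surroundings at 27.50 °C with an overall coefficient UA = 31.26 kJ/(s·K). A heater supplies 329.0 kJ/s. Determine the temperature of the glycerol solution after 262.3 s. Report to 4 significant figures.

Heat balance on the well-mixed liquid: M c_p dT/dt = −UA(T − T_amb) + Q̇.
dT/dt = (T_ss − T)/τ with T_ss = T_amb + Q̇/UA = 27.50 + 329.0/31.26 = 38.0246 °C, τ = M c_p/UA = 1219·3.250/31.26 = 126.735 s.
T approaches T_ss exponentially: T(t) = T_ss + (T₀ − T_ss) e^(−t/τ).
T(262.3) = 38.0246 + (-22.7846)·0.126228 = 35.1486 °C.

35.15 °C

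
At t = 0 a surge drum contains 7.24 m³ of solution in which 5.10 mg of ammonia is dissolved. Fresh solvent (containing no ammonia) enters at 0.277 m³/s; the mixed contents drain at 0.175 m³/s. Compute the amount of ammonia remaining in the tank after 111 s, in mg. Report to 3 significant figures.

1.01 mg

Let m(t) be the amount of ammonia. Volume: V(t) = V₀ + (Q_in − Q_out) t = 7.24 + 0.10200 t; V(111) = 18.562 m³.
Solute balance: dm/dt = 0 − Q_out C = −Q_out m/V(t).
Separate: dm/m = −Q_out dt/V(t) ⇒ ln(m/m₀) = −(Q_out/(Q_in−Q_out)) ln(V/V₀).
m = m₀ (V₀/V)^(Q_out/(Q_in−Q_out)) = 5.10 × (7.24/18.562)^(1.7157) = 1.0140 mg.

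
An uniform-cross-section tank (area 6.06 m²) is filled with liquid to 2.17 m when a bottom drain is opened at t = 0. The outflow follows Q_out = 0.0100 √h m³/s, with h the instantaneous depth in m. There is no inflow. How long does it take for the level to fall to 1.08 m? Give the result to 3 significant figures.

Unsteady balance on liquid volume: A dh/dt = −0.0100 √h.
∫ h^(−1/2) dh = −(0.0100/A) ∫ dt, giving 2√h = 2√h₀ − (0.0100/A) t.
t = 2A(√h₀ − √h)/0.0100 = 2·6.06·(√2.17 − √1.08)/0.0100
  = 12.120 × (1.4731 − 1.0392) / 0.0100 = 525.84 s.

526 s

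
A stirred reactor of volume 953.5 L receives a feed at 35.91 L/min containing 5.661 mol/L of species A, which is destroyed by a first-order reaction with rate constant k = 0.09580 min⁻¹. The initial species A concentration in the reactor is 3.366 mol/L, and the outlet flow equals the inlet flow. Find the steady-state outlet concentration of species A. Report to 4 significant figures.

1.597 mol/L

V dC/dt = Q(C_in − C) − k V C.
Steady state (dC/dt = 0): C_ss = Q C_in/(Q + kV) = C_in/(1 + kV/Q).
C_ss = 35.91·5.661/(35.91 + 0.09580·953.5) = 203.287/127.255 = 1.59747 mol/L.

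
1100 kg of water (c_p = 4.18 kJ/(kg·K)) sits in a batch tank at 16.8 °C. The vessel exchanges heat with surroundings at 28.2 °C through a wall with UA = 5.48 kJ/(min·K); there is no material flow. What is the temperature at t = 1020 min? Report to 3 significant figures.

Heat balance on the well-mixed liquid: M c_p dT/dt = −UA(T − T_amb).
dT/dt = (T_ss − T)/τ with T_ss = T_amb = 28.200 °C, τ = M c_p/UA = 1100·4.18/5.48 = 839.05 min.
T approaches T_ss exponentially: T(t) = T_ss + (T₀ − T_ss) e^(−t/τ).
T(1020) = 28.200 + (-11.400)·0.29651 = 24.820 °C.

24.8 °C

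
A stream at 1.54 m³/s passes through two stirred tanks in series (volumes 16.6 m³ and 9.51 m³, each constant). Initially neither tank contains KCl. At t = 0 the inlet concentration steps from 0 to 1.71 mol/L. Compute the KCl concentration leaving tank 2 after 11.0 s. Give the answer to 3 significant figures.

Time constants: τᵢ = Vᵢ/Q for each well-mixed tank.
τ₁ = 16.6/1.54 = 10.779 s; τ₂ = 9.51/1.54 = 6.1753 s.
Solving the cascade with C₁(0)=C₂(0)=0 gives C₂(t) = C_in[1 − (τ₁ e^(−t/τ₁) − τ₂ e^(−t/τ₂))/(τ₁ − τ₂)].
At t = 11.0: e^(−t/τ₁) = 0.36042, e^(−t/τ₂) = 0.16842.
C₂ = 1.71·[1 − (10.779·0.36042 − 6.1753·0.16842)/(4.6039)] = 1.71·0.38205 = 0.65330 mol/L.

0.653 mol/L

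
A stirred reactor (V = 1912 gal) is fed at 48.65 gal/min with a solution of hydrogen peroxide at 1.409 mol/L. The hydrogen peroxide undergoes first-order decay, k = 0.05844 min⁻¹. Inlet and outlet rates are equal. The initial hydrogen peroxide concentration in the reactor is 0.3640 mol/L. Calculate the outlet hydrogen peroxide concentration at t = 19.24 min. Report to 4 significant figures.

0.4148 mol/L

V dC/dt = Q(C_in − C) − k V C.
dC/dt = (Q/V) C_in − (Q/V + k) C; effective rate a = Q/V + k = 0.0254446 + 0.05844 = 0.0838846 min⁻¹.
C_ss = Q C_in/(Q + kV) = 0.427390 mol/L; C(t) = C_ss + (C₀ − C_ss) e^(−a t).
C(19.24) = 0.427390 + (-0.0633896)·e^(−0.0838846·19.24) = 0.427390 + (-0.0633896)·0.199102 = 0.414769 mol/L.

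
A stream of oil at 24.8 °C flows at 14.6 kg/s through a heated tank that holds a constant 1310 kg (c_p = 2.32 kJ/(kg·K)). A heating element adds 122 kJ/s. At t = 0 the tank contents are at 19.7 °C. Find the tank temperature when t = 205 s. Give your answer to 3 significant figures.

27.5 °C

Heat balance on the well-mixed liquid: M c_p dT/dt = ṁ c_p (T_in − T) + 122.
Rearrange: dT/dt = (T_ss − T)/τ with τ = M/ṁ = 89.726 s and T_ss = T_in + Q̇/(ṁ c_p) = 28.402 °C.
Solution: T(t) = T_ss + (T₀ − T_ss) e^(−t/τ).
T(205) = 28.402 + (-8.7018)·e^(−205/89.726) = 28.402 + (-8.7018)·0.10180 = 27.516 °C.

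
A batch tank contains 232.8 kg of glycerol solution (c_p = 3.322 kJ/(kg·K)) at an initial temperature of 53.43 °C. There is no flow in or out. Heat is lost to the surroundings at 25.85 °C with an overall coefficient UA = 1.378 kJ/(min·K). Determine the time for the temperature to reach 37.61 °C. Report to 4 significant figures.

Unsteady energy balance on the tank contents: M c_p dT/dt = −UA(T − T_amb).
τ = M c_p/UA = 561.220 min; T_ss = T_amb = 25.8500 °C.
T(t) = T_ss + (T₀ − T_ss)e^(−t/τ); set T = 37.61:
t = −τ ln[(T − T_ss)/(T₀ − T_ss)] = −561.220 · ln(0.426396) = 478.377 min.

478.4 min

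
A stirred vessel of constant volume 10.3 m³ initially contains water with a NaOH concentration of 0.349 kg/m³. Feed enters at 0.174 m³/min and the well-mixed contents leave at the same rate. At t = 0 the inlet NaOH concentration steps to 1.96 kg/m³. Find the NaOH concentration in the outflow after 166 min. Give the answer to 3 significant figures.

1.86 kg/m³

Mass balance on the solute (V constant): V dC/dt = Q(C_in − C).
Time constant τ = V/Q = 10.3/0.174 = 59.195 min.
This is linear first-order; C(t) = C_in + (C₀ − C_in) e^(−t/τ).
C(166) = 1.96 + (0.349 − 1.96)·e^(−166/59.195) = 1.96 + (-1.6110)·0.060551 = 1.8625 kg/m³.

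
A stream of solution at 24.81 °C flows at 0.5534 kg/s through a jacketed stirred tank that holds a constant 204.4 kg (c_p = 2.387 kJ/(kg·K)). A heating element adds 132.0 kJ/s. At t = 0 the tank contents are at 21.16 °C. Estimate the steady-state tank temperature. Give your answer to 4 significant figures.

Unsteady energy balance on the tank contents: M c_p dT/dt = ṁ c_p (T_in − T) + 132.0.
At steady state dT/dt = 0 ⇒ T_ss = T_in + Q̇/(ṁ c_p) = 24.81 + 132.0/(0.5534·2.387) = 124.737 °C.

124.7 °C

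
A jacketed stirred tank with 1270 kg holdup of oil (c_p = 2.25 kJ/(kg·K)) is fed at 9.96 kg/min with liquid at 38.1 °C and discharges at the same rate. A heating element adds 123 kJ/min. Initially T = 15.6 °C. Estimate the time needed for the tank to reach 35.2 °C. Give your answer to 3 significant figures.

M c_p dT/dt = ṁ c_p (T_in − T) + Q̇.
τ = M/ṁ = 127.51 min; T_ss = T_in + Q̇/(ṁ c_p) = 43.589 °C.
T(t) = T_ss + (T₀ − T_ss) e^(−t/τ). Set T = 35.2:
e^(−t/τ) = (35.2 − 43.589)/(15.6 − 43.589) = 0.29972
t = −127.51 · ln(0.29972) = 153.64 min.

154 min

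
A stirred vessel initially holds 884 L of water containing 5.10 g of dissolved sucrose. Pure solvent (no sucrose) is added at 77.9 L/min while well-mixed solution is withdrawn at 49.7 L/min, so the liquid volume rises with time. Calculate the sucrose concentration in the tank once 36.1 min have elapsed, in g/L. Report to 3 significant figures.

0.000695 g/L

Let m(t) be the amount of sucrose. Volume: V(t) = V₀ + (Q_in − Q_out) t = 884 + 28.200 t; V(36.1) = 1902.0 L.
Solute balance: dm/dt = 0 − Q_out C = −Q_out m/V(t).
Separate: dm/m = −Q_out dt/V(t) ⇒ ln(m/m₀) = −(Q_out/(Q_in−Q_out)) ln(V/V₀).
m = m₀ (V₀/V)^(Q_out/(Q_in−Q_out)) = 5.10 × (884/1902.0)^(1.7624) = 1.3216 g.
C = m/V = 1.3216/1902.0 = 0.00069485 g/L.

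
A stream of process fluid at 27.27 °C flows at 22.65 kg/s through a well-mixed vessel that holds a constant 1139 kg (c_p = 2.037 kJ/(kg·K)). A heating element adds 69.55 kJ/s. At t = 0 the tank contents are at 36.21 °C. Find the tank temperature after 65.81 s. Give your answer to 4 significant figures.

30.79 °C

M c_p dT/dt = ṁ c_p (T_in − T) + Q̇.
Rearrange: dT/dt = (T_ss − T)/τ with τ = M/ṁ = 50.2870 s and T_ss = T_in + Q̇/(ṁ c_p) = 28.7774 °C.
Solution: T(t) = T_ss + (T₀ − T_ss) e^(−t/τ).
T(65.81) = 28.7774 + (7.43257)·e^(−65.81/50.2870) = 28.7774 + (7.43257)·0.270174 = 30.7855 °C.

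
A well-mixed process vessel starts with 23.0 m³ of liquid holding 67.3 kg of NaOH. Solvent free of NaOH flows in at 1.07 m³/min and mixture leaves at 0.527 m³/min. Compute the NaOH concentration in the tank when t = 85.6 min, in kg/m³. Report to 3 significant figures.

0.331 kg/m³

Let m(t) be the amount of NaOH. Volume: V(t) = V₀ + (Q_in − Q_out) t = 23.0 + 0.54300 t; V(85.6) = 69.481 m³.
Solute balance: dm/dt = 0 − Q_out C = −Q_out m/V(t).
dm/m = −Q_out dt/(V₀ + 0.54300 t); integrating gives ln(m/m₀) = −(Q_out/(Q_in−Q_out)) ln(V/V₀).
m = m₀ (V₀/V)^(Q_out/(Q_in−Q_out)) = 67.3 × (23.0/69.481)^(0.97053) = 23.016 kg.
C = m/V = 23.016/69.481 = 0.33125 kg/m³.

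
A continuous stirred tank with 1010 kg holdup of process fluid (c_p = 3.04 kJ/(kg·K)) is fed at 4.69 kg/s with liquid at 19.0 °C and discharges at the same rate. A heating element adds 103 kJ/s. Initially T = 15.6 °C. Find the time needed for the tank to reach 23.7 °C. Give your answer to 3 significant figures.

M c_p dT/dt = ṁ c_p (T_in − T) + Q̇.
τ = M/ṁ = 215.35 s; T_ss = T_in + Q̇/(ṁ c_p) = 26.224 °C.
T(t) = T_ss + (T₀ − T_ss) e^(−t/τ). Set T = 23.7:
e^(−t/τ) = (23.7 − 26.224)/(15.6 − 26.224) = 0.23759
t = −215.35 · ln(0.23759) = 309.50 s.

310 s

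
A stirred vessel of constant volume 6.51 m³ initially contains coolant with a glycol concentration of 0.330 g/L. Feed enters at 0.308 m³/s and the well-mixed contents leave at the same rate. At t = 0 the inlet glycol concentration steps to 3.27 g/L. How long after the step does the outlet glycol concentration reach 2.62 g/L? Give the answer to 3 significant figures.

Species balance: V dC/dt = Q(C_in − C) ⇒ τ = V/Q = 21.136 s.
C(t) = C_in + (C₀ − C_in) e^(−t/τ). Set C = 2.62 and solve for t:
e^(−t/τ) = (C − C_in)/(C₀ − C_in) = (2.62 − 3.27)/(0.330 − 3.27) = 0.22109
t = −τ ln(…) = 21.136 × 1.5092 = 31.899 s.

31.9 s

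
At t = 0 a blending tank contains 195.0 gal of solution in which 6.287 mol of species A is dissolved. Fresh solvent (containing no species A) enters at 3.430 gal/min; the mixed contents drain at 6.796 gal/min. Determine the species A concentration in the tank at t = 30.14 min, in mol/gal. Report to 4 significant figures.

Total volume: dV/dt = Q_in − Q_out = -3.36600 gal/min, so V(t) = 195.0 − 3.36600 t and V(30.14) = 93.5488 gal.
Species balance (pure solvent in): dm/dt = −Q_out · m/V(t).
Separate: dm/m = −Q_out dt/V(t) ⇒ ln(m/m₀) = −(Q_out/(Q_in−Q_out)) ln(V/V₀).
m = m₀ (V₀/V)^(Q_out/(Q_in−Q_out)) = 6.287 × (195.0/93.5488)^(-2.01901) = 1.42687 mol.
C = m/V = 1.42687/93.5488 = 0.0152527 mol/gal.

0.01525 mol/gal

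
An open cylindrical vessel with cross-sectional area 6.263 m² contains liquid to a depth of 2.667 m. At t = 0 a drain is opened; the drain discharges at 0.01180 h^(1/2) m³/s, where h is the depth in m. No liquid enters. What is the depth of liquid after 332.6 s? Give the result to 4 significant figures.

1.742 m

With no inflow, A dh/dt = −0.01180 √h.
Separate and integrate: 2(√h − √h₀) = −(0.01180/A) t.
√h = √2.667 − 0.01180·332.6/(2·6.263) = 1.63310 − 0.313323 = 1.31977.
h = 1.31977² = 1.74180 m.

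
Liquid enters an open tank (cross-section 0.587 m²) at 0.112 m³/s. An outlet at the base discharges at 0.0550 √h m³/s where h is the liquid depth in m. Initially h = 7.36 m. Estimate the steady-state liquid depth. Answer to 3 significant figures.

4.15 m

Level balance: A dh/dt = 0.112 − 0.0550 √h. Setting dh/dt = 0:
Q_in = 0.0550 √h_ss ⇒ √h_ss = 0.112/0.0550 = 2.0364.
h_ss = 2.0364² = 4.1468 m. (Since h₀ = 7.36 m > h_ss, the level will fall toward this value.)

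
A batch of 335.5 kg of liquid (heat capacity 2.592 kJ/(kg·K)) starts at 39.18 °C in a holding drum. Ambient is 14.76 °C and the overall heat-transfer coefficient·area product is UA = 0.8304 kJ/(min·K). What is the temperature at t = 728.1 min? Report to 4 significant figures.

M c_p dT/dt = −UA(T − T_amb).
dT/dt = (T_ss − T)/τ with T_ss = T_amb = 14.7600 °C, τ = M c_p/UA = 335.5·2.592/0.8304 = 1047.23 min.
T approaches T_ss exponentially: T(t) = T_ss + (T₀ − T_ss) e^(−t/τ).
T(728.1) = 14.7600 + (24.4200)·0.498942 = 26.9442 °C.

26.94 °C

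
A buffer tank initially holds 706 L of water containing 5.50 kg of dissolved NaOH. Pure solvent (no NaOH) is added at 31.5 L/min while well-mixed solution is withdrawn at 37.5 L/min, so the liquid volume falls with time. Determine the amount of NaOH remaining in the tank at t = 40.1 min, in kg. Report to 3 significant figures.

Let m(t) be the amount of NaOH. Volume: V(t) = V₀ + (Q_in − Q_out) t = 706 − 6.0000 t; V(40.1) = 465.40 L.
Solute balance: dm/dt = 0 − Q_out C = −Q_out m/V(t).
dm/m = −Q_out dt/(V₀ − 6.0000 t); integrating gives ln(m/m₀) = −(Q_out/(Q_in−Q_out)) ln(V/V₀).
m = m₀ (V₀/V)^(Q_out/(Q_in−Q_out)) = 5.50 × (706/465.40)^(-6.2500) = 0.40668 kg.

0.407 kg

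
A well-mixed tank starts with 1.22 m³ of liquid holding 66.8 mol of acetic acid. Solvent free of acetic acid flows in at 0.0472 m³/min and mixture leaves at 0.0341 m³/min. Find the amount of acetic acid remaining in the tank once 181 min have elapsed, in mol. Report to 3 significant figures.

Let m(t) be the amount of acetic acid. Volume: V(t) = V₀ + (Q_in − Q_out) t = 1.22 + 0.013100 t; V(181) = 3.5911 m³.
Solute balance: dm/dt = 0 − Q_out C = −Q_out m/V(t).
dm/m = −Q_out dt/(V₀ + 0.013100 t); integrating gives ln(m/m₀) = −(Q_out/(Q_in−Q_out)) ln(V/V₀).
m = m₀ (V₀/V)^(Q_out/(Q_in−Q_out)) = 66.8 × (1.22/3.5911)^(2.6031) = 4.0206 mol.

4.02 mol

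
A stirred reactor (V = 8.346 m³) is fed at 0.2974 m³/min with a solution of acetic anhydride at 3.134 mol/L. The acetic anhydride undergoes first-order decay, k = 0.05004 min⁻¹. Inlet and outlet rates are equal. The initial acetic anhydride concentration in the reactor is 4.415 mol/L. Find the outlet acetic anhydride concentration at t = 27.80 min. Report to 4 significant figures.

1.591 mol/L

Accumulation = in − out − consumed: V dC/dt = Q C_in − Q C − k V C.
This is linear with rate a = Q/V + k = 0.0856738 min⁻¹.
C_ss = Q C_in/(Q + kV) = 1.30351 mol/L; C(t) = C_ss + (C₀ − C_ss) e^(−a t).
C(27.80) = 1.30351 + (3.11149)·e^(−0.0856738·27.80) = 1.30351 + (3.11149)·0.0923904 = 1.59098 mol/L.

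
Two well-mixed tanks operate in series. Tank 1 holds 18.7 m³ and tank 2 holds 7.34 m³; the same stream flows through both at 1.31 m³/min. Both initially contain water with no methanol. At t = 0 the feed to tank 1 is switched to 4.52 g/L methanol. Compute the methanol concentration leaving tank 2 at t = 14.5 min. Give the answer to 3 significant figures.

Time constants: τᵢ = Vᵢ/Q for each well-mixed tank.
τ₁ = 18.7/1.31 = 14.275 min; τ₂ = 7.34/1.31 = 5.6031 min.
Solving the cascade with C₁(0)=C₂(0)=0 gives C₂(t) = C_in[1 − (τ₁ e^(−t/τ₁) − τ₂ e^(−t/τ₂))/(τ₁ − τ₂)].
At t = 14.5: e^(−t/τ₁) = 0.36212, e^(−t/τ₂) = 0.075180.
C₂ = 4.52·[1 − (14.275·0.36212 − 5.6031·0.075180)/(8.6718)] = 4.52·0.45248 = 2.0452 g/L.

2.05 g/L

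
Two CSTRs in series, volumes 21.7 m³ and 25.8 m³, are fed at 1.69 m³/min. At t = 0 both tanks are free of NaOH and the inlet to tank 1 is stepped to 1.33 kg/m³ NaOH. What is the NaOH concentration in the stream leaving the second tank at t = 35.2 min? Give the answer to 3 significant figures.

Time constants: τᵢ = Vᵢ/Q for each well-mixed tank.
τ₁ = 21.7/1.69 = 12.840 min; τ₂ = 25.8/1.69 = 15.266 min.
Solving the cascade with C₁(0)=C₂(0)=0 gives C₂(t) = C_in[1 − (τ₁ e^(−t/τ₁) − τ₂ e^(−t/τ₂))/(τ₁ − τ₂)].
At t = 35.2: e^(−t/τ₁) = 0.064481, e^(−t/τ₂) = 0.099685.
C₂ = 1.33·[1 − (12.840·0.064481 − 15.266·0.099685)/(-2.4260)] = 1.33·0.71399 = 0.94961 kg/m³.

0.950 kg/m³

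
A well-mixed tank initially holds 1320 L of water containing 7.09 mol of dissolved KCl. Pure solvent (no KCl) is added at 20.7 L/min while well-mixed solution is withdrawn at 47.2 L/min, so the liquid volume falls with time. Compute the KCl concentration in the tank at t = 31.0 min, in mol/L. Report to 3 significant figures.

0.00251 mol/L

Let m(t) be the amount of KCl. Volume: V(t) = V₀ + (Q_in − Q_out) t = 1320 − 26.500 t; V(31.0) = 498.50 L.
No KCl enters, so dm/dt = −Q_out · (m/V).
dm/m = −Q_out dt/(V₀ − 26.500 t); integrating gives ln(m/m₀) = −(Q_out/(Q_in−Q_out)) ln(V/V₀).
m = m₀ (V₀/V)^(Q_out/(Q_in−Q_out)) = 7.09 × (1320/498.50)^(-1.7811) = 1.2514 mol.
C = m/V = 1.2514/498.50 = 0.0025103 mol/L.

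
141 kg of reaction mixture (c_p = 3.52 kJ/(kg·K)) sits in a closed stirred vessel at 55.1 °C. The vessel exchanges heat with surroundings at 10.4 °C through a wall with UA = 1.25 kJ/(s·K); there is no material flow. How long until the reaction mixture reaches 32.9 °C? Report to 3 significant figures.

First-law balance (no shaft work): M c_p dT/dt = −UA(T − T_amb).
τ = M c_p/UA = 397.06 s; T_ss = T_amb = 10.400 °C.
T(t) = T_ss + (T₀ − T_ss)e^(−t/τ); set T = 32.9:
t = −τ ln[(T − T_ss)/(T₀ − T_ss)] = −397.06 · ln(0.50336) = 272.56 s.

273 s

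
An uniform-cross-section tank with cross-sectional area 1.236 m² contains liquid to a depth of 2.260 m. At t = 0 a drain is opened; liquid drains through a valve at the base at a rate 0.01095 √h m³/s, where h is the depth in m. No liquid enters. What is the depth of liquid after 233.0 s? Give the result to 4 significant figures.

0.2221 m

Unsteady balance on liquid volume: A dh/dt = −0.01095 √h.
Separate and integrate: 2(√h − √h₀) = −(0.01095/A) t.
√h = √2.260 − 0.01095·233.0/(2·1.236) = 1.50333 − 1.03210 = 0.471230.
h = 0.471230² = 0.222058 m.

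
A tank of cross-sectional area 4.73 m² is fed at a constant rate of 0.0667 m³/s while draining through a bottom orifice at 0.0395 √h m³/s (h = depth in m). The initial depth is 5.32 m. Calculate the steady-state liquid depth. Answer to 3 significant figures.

2.85 m

A dh/dt = Q_in − 0.0395 √h. Steady state requires inflow = outflow:
Q_in = 0.0395 √h_ss ⇒ √h_ss = 0.0667/0.0395 = 1.6886.
h_ss = 1.6886² = 2.8514 m. (Since h₀ = 5.32 m > h_ss, the level will fall toward this value.)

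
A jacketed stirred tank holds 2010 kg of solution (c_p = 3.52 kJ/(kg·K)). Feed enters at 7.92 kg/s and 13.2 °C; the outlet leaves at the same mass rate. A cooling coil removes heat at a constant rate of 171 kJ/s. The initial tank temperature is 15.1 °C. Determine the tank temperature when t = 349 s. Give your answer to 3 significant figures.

9.10 °C

First-law balance (no shaft work): M c_p dT/dt = ṁ c_p (T_in − T) − 171.
Rearrange: dT/dt = (T_ss − T)/τ with τ = M/ṁ = 253.79 s and T_ss = T_in − Q̇/(ṁ c_p) = 7.0662 °C.
T approaches T_ss exponentially: T(t) = T_ss + (T₀ − T_ss) e^(−t/τ).
T(349) = 7.0662 + (8.0338)·e^(−349/253.79) = 7.0662 + (8.0338)·0.25280 = 9.0971 °C.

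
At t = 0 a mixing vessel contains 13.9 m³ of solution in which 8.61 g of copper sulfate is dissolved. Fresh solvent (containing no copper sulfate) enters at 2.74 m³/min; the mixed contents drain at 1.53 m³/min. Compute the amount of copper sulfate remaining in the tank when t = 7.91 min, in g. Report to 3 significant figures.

4.44 g

Total volume: dV/dt = Q_in − Q_out = 1.2100 m³/min, so V(t) = 13.9 + 1.2100 t and V(7.91) = 23.471 m³.
No copper sulfate enters, so dm/dt = −Q_out · (m/V).
Separate: dm/m = −Q_out dt/V(t) ⇒ ln(m/m₀) = −(Q_out/(Q_in−Q_out)) ln(V/V₀).
m = m₀ (V₀/V)^(Q_out/(Q_in−Q_out)) = 8.61 × (13.9/23.471)^(1.2645) = 4.4393 g.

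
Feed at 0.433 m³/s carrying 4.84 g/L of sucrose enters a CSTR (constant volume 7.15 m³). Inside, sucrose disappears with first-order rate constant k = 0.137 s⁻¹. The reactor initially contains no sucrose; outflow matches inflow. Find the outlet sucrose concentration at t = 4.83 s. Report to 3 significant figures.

0.912 g/L

Species balance: V dC/dt = Q C_in − Q C − k V C.
dC/dt = (Q/V) C_in − (Q/V + k) C; effective rate a = Q/V + k = 0.060559 + 0.137 = 0.19756 s⁻¹.
C_ss = Q C_in/(Q + kV) = 1.4836 g/L; C(t) = C_ss + (C₀ − C_ss) e^(−a t).
C(4.83) = 1.4836 + (-1.4836)·e^(−0.19756·4.83) = 1.4836 + (-1.4836)·0.38512 = 0.91227 g/L.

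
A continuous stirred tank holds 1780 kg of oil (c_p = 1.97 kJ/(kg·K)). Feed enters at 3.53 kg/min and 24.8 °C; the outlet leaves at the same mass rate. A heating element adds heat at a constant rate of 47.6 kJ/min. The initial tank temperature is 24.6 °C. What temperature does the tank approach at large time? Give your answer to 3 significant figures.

31.6 °C

First-law balance (no shaft work): M c_p dT/dt = ṁ c_p (T_in − T) + 47.6.
At steady state dT/dt = 0 ⇒ T_ss = T_in + Q̇/(ṁ c_p) = 24.8 + 47.6/(3.53·1.97) = 31.645 °C.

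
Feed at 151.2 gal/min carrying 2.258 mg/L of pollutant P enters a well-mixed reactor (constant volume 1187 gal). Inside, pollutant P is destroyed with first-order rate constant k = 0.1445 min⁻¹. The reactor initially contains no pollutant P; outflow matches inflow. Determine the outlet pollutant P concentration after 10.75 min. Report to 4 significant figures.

Species balance: V dC/dt = Q C_in − Q C − k V C.
dC/dt = (Q/V) C_in − (Q/V + k) C; effective rate a = Q/V + k = 0.127380 + 0.1445 = 0.271880 min⁻¹.
C_ss = Q C_in/(Q + kV) = 1.05791 mg/L; C(t) = C_ss + (C₀ − C_ss) e^(−a t).
C(10.75) = 1.05791 + (-1.05791)·e^(−0.271880·10.75) = 1.05791 + (-1.05791)·0.0537878 = 1.00101 mg/L.

1.001 mg/L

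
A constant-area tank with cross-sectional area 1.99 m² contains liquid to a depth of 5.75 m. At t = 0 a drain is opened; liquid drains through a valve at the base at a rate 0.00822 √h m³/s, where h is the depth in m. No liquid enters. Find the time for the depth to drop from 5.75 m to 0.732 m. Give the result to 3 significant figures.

747 s

With no inflow, A dh/dt = −0.00822 √h.
This is separable: 2 d(√h)/dt = −0.00822/A, so √h = √h₀ − (0.00822/(2A)) t.
t = 2A(√h₀ − √h)/0.00822 = 2·1.99·(√5.75 − √0.732)/0.00822
  = 3.9800 × (2.3979 − 0.85557) / 0.00822 = 746.78 s.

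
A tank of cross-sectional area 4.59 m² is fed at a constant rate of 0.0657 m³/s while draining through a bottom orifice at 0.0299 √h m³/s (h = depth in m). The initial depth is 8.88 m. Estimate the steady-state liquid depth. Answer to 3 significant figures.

4.83 m

Level balance: A dh/dt = 0.0657 − 0.0299 √h. Setting dh/dt = 0:
Q_in = 0.0299 √h_ss ⇒ √h_ss = 0.0657/0.0299 = 2.1973.
h_ss = 2.1973² = 4.8282 m. (Since h₀ = 8.88 m > h_ss, the level will fall toward this value.)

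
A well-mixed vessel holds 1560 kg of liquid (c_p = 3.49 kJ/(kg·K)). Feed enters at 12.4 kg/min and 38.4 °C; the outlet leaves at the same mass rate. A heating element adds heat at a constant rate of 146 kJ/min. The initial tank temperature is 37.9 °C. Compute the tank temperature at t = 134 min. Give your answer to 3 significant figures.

40.4 °C

M c_p dT/dt = ṁ c_p (T_in − T) + Q̇.
τ = M/ṁ = 125.81 min; T_ss = T_in + Q̇/(ṁ c_p) = 38.4 + 146/(12.4·3.49) = 41.774 °C.
This is linear first-order; T(t) = T_ss + (T₀ − T_ss) e^(−t/τ).
T(134) = 41.774 + (-3.8737)·e^(−134/125.81) = 41.774 + (-3.8737)·0.34468 = 40.438 °C.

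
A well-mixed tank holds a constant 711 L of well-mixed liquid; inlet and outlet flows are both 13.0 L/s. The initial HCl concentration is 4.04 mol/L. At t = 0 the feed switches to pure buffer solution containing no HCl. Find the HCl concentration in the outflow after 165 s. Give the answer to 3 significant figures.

0.198 mol/L

Species balance on the tank: V dC/dt = Q(C_in − C).
Time constant τ = V/Q = 711/13.0 = 54.692 s.
Integrating: C(t) = C_in + (C₀ − C_in) e^(−t/τ).
C(165) = 0 + (4.04 − 0)·e^(−165/54.692) = 0 + (4.0400)·0.048954 = 0.19777 mol/L.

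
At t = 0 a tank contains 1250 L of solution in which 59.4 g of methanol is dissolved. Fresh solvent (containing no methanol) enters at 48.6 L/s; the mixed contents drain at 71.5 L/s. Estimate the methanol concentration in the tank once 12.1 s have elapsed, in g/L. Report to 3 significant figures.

0.0279 g/L

Let m(t) be the amount of methanol. Volume: V(t) = V₀ + (Q_in − Q_out) t = 1250 − 22.900 t; V(12.1) = 972.91 L.
Species balance (pure solvent in): dm/dt = −Q_out · m/V(t).
dm/m = −Q_out dt/(V₀ − 22.900 t); integrating gives ln(m/m₀) = −(Q_out/(Q_in−Q_out)) ln(V/V₀).
m = m₀ (V₀/V)^(Q_out/(Q_in−Q_out)) = 59.4 × (1250/972.91)^(-3.1223) = 27.162 g.
C = m/V = 27.162/972.91 = 0.027919 g/L.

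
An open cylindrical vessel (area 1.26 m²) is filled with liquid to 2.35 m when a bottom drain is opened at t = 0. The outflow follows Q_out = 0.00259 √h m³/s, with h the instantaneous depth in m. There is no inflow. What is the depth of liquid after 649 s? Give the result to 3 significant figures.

0.750 m

With no inflow, A dh/dt = −0.00259 √h.
Separate and integrate: 2(√h − √h₀) = −(0.00259/A) t.
√h = √2.35 − 0.00259·649/(2·1.26) = 1.5330 − 0.66703 = 0.86594.
h = 0.86594² = 0.74986 m.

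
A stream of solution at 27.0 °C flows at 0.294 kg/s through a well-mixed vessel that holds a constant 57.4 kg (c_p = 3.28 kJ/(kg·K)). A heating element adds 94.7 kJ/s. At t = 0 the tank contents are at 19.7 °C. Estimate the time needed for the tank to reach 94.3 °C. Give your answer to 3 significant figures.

240 s

M c_p dT/dt = ṁ c_p (T_in − T) + Q̇.
τ = M/ṁ = 195.24 s; T_ss = T_in + Q̇/(ṁ c_p) = 125.20 °C.
T(t) = T_ss + (T₀ − T_ss) e^(−t/τ). Set T = 94.3:
e^(−t/τ) = (94.3 − 125.20)/(19.7 − 125.20) = 0.29292
t = −195.24 · ln(0.29292) = 239.73 s.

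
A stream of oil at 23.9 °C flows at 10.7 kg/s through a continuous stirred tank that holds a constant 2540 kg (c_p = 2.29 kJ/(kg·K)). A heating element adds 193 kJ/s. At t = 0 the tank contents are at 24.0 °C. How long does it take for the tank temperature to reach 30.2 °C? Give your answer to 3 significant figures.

379 s

Unsteady energy balance on the tank contents: M c_p dT/dt = ṁ c_p (T_in − T) + 193.
τ = M/ṁ = 237.38 s; T_ss = T_in + Q̇/(ṁ c_p) = 31.777 °C.
T(t) = T_ss + (T₀ − T_ss) e^(−t/τ). Set T = 30.2:
e^(−t/τ) = (30.2 − 31.777)/(24.0 − 31.777) = 0.20274
t = −237.38 · ln(0.20274) = 378.83 s.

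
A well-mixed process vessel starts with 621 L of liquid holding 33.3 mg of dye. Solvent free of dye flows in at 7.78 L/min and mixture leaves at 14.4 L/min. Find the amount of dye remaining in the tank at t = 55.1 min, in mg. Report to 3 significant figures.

4.85 mg

Let m(t) be the amount of dye. Volume: V(t) = V₀ + (Q_in − Q_out) t = 621 − 6.6200 t; V(55.1) = 256.24 L.
Solute balance: dm/dt = 0 − Q_out C = −Q_out m/V(t).
Separate: dm/m = −Q_out dt/V(t) ⇒ ln(m/m₀) = −(Q_out/(Q_in−Q_out)) ln(V/V₀).
m = m₀ (V₀/V)^(Q_out/(Q_in−Q_out)) = 33.3 × (621/256.24)^(-2.1752) = 4.8549 mg.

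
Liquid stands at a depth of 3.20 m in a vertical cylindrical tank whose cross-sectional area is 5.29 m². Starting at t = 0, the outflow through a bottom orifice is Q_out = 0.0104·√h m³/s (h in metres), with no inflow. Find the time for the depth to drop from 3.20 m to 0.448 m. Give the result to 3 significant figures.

With no inflow, A dh/dt = −0.0104 √h.
∫ h^(−1/2) dh = −(0.0104/A) ∫ dt, giving 2√h = 2√h₀ − (0.0104/A) t.
t = 2A(√h₀ − √h)/0.0104 = 2·5.29·(√3.20 − √0.448)/0.0104
  = 10.580 × (1.7889 − 0.66933) / 0.0104 = 1138.9 s.

1140 s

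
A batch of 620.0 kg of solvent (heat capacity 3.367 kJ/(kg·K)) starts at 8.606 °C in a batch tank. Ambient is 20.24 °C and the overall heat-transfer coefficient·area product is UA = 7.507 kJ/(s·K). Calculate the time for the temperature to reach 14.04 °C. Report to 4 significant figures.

175.0 s

M c_p dT/dt = −UA(T − T_amb).
τ = M c_p/UA = 278.079 s; T_ss = T_amb = 20.2400 °C.
T(t) = T_ss + (T₀ − T_ss)e^(−t/τ); set T = 14.04:
t = −τ ln[(T − T_ss)/(T₀ − T_ss)] = −278.079 · ln(0.532921) = 175.018 s.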